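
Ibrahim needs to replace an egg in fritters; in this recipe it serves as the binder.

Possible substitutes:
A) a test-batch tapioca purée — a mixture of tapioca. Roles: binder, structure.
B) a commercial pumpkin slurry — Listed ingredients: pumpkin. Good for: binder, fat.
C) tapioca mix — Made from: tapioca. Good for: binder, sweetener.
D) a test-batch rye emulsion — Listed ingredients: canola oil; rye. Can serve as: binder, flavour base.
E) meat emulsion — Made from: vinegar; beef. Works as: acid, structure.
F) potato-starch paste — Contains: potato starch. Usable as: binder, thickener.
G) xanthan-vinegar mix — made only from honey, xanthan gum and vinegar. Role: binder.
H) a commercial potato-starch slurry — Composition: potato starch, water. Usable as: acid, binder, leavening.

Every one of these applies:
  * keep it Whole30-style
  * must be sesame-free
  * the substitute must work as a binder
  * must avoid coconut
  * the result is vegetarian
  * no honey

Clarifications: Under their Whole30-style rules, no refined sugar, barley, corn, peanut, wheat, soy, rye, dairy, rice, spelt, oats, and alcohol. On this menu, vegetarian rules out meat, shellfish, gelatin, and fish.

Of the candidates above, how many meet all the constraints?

A: only tapioca; none excluded — valid
B: only pumpkin; none excluded — valid
C: every rule checks out — keep
D: has rye, so not Whole30-style — no
E: not usable as a binder; has beef, so not vegetarian — out
F: works as a binder, no sesame, no coconut — OK
G: has honey, so not honey-free — no
H: only potato starch and water; none excluded — valid

5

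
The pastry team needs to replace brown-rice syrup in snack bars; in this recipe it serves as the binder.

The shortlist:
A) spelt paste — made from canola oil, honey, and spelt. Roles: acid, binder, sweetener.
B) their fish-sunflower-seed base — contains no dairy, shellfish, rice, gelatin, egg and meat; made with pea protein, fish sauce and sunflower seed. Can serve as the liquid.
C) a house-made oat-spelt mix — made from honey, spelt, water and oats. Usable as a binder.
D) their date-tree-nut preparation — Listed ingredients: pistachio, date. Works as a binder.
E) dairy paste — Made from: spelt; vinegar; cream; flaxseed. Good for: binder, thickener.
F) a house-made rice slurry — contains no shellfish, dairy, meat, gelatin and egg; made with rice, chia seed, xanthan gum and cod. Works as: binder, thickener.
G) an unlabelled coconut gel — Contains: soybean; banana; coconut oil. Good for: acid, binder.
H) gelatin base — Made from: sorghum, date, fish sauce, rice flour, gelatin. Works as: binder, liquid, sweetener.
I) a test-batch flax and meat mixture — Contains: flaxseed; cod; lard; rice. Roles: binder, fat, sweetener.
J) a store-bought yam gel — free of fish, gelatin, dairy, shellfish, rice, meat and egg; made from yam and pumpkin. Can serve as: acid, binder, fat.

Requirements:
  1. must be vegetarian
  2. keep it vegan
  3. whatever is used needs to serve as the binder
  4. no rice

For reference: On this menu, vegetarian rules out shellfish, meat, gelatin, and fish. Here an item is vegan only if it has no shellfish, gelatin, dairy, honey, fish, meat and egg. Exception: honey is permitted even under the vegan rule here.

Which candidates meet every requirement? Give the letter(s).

A: honey is permitted under the vegan carve-out; nothing else excluded — valid
B: not usable as a binder; has fish sauce, so not vegetarian (and 1 more) — no
C: honey is permitted under the vegan carve-out; nothing else excluded — keep
D: works as a binder, vegetarian, vegan — OK
E: has cream, so not vegan — no
F: has cod, so not vegetarian; has cod, so not vegan (and 1 more) — no
G: only coconut oil, soybean, and banana; none excluded — valid
H: has fish sauce, so not vegetarian; has fish sauce, so not vegan (and 1 more) — no
I: has cod, so not vegetarian; has cod, so not vegan (and 1 more) — out
J: vegan, no rice — OK

A, C, D, G, J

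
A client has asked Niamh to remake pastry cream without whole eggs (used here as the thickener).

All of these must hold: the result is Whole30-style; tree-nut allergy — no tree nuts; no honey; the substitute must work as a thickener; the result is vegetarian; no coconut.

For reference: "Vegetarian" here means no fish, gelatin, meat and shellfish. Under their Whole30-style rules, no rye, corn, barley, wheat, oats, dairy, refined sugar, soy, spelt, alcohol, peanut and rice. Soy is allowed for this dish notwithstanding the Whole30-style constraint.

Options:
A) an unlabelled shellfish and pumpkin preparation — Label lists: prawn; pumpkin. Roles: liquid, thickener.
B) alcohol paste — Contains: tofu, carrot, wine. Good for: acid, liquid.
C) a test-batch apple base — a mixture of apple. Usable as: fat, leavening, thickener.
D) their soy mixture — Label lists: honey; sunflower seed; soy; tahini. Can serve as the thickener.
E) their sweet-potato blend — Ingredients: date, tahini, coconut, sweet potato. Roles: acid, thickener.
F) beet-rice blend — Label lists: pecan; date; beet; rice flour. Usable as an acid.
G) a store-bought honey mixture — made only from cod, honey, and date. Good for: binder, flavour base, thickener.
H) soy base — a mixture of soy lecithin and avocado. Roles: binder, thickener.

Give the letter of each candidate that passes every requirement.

C, H

A: has prawn, so not vegetarian — no
B: not usable as a thickener; has wine, so not Whole30-style — reject
C: no honey, Whole30-style — OK
D: has honey, so not honey-free — no
E: has coconut, so not coconut-free — reject
F: not usable as a thickener; has rice flour, so not Whole30-style (and 1 more) — reject
G: has cod, so not vegetarian; has honey, so not honey-free — out
H: soy is permitted under the Whole30-style carve-out; nothing else excluded — keep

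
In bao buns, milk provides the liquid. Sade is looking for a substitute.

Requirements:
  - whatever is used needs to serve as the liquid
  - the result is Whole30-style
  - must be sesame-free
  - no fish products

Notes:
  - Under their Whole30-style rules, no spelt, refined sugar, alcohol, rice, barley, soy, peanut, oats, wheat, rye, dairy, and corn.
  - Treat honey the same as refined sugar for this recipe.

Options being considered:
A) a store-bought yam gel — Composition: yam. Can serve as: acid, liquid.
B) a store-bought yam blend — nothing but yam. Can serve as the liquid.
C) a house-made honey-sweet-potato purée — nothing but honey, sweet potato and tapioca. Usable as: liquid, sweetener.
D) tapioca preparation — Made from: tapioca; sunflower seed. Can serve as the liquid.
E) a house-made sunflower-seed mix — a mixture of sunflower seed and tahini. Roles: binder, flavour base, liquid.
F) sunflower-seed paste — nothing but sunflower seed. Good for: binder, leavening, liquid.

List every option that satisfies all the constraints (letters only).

A: nothing on the exclusion list — OK
B: only yam; none excluded — valid
C: has honey, so not Whole30-style — no
D: works as a liquid, no fish, Whole30-style — OK
E: has tahini, so not sesame-free — no
F: nothing on the exclusion list — valid

A, B, D, F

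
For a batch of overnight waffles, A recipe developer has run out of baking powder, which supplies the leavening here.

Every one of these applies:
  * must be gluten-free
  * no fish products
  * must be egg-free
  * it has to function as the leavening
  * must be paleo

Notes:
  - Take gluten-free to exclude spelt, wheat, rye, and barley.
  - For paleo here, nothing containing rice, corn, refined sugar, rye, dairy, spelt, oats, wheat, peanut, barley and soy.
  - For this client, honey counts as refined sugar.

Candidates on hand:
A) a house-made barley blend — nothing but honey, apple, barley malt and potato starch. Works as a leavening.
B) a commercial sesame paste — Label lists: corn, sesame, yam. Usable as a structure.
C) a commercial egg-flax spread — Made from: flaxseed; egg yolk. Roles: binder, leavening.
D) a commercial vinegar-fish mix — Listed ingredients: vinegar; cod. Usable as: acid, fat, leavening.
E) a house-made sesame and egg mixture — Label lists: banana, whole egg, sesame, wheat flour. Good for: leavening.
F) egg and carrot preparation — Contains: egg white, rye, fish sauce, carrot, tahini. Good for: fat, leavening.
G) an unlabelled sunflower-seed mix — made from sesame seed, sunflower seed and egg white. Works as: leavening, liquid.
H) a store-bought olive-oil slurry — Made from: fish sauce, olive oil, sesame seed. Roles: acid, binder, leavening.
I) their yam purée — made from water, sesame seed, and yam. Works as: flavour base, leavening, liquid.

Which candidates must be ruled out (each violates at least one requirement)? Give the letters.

A: has barley malt, so not gluten-free; has barley malt, so not paleo — reject
B: not usable as a leavening; has corn, so not paleo — reject
C: has egg yolk, so not egg-free — reject
D: has cod, so not fish-free — reject
E: has wheat flour, so not gluten-free; has wheat flour, so not paleo (and 1 more) — reject
F: has rye, so not gluten-free; has rye, so not paleo (and 2 more) — no
G: has egg white, so not egg-free — no
H: has fish sauce, so not fish-free — out
I: nothing on the exclusion list — valid

A, B, C, D, E, F, G, H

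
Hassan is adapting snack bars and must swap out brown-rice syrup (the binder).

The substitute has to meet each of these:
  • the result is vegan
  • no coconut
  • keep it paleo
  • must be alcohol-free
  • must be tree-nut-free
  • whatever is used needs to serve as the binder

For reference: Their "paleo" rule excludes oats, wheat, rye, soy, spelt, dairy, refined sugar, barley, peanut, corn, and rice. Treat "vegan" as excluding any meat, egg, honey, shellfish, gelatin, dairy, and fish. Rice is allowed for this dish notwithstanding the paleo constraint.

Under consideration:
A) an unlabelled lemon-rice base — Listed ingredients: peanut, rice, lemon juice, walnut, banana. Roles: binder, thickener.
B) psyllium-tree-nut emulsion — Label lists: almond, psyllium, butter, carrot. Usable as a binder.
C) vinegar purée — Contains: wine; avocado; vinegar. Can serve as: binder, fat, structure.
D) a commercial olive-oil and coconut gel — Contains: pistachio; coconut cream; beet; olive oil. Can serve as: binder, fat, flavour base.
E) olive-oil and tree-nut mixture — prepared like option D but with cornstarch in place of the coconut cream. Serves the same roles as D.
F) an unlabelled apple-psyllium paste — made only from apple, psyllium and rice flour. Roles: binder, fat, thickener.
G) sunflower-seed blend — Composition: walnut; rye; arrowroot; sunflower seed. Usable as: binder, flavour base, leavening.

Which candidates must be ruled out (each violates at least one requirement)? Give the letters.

A: has peanut, so not paleo; has walnut, so not tree-nut-free — out
B: has butter, so not paleo; has butter, so not vegan (and 1 more) — out
C: has wine, so not alcohol-free — no
D: has pistachio, so not tree-nut-free; has coconut cream, so not coconut-free — out
E: has cornstarch, so not paleo; has pistachio, so not tree-nut-free — out
F: rice is permitted under the paleo carve-out; nothing else excluded — keep
G: has rye, so not paleo; has walnut, so not tree-nut-free — reject

A, B, C, D, E, G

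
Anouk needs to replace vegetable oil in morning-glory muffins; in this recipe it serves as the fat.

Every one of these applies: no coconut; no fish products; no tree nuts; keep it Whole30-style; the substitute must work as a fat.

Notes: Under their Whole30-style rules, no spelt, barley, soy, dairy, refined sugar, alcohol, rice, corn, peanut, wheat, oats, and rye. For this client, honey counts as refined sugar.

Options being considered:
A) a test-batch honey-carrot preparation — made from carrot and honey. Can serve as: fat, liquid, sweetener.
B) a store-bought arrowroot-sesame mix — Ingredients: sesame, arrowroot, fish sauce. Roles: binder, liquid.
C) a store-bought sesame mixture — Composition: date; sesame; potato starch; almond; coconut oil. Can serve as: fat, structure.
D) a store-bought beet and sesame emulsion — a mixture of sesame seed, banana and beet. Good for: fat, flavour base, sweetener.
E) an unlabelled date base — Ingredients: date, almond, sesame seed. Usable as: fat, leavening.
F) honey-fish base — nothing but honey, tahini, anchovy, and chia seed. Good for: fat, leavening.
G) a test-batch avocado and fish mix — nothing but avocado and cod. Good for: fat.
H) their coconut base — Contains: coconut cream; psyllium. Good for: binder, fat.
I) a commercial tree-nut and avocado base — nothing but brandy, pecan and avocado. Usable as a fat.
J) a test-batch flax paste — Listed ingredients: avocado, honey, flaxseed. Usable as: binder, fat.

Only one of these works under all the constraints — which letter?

A: has honey, so not Whole30-style — reject
B: not usable as a fat; has fish sauce, so not fish-free — out
C: has coconut oil, so not coconut-free; has almond, so not tree-nut-free — reject
D: only sesame seed, beet, and banana; none excluded — valid
E: has almond, so not tree-nut-free — out
F: has honey, so not Whole30-style; has anchovy, so not fish-free — out
G: has cod, so not fish-free — no
H: has coconut cream, so not coconut-free — reject
I: has brandy, so not Whole30-style; has pecan, so not tree-nut-free — out
J: has honey, so not Whole30-style — no

D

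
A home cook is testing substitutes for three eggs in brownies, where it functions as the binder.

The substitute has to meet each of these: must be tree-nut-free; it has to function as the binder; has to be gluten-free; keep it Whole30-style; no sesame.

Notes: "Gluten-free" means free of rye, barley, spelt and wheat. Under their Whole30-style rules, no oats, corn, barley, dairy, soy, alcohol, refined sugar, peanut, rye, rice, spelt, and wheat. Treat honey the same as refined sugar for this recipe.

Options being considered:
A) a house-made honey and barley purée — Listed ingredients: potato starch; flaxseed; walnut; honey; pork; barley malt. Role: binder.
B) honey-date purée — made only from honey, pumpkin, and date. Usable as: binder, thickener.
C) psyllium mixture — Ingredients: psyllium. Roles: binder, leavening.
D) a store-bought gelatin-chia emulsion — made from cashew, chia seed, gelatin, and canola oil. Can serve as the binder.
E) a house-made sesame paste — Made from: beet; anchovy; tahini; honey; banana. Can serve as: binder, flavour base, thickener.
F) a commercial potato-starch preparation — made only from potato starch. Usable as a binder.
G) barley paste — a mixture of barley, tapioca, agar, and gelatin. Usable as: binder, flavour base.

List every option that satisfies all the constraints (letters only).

C, F

A: has barley malt, so not gluten-free; has barley malt, so not Whole30-style (and 1 more) — no
B: has honey, so not Whole30-style — reject
C: only psyllium; none excluded — keep
D: has cashew, so not tree-nut-free — reject
E: has honey, so not Whole30-style; has tahini, so not sesame-free — no
F: Whole30-style, no tree nuts — keep
G: has barley, so not gluten-free; has barley, so not Whole30-style — reject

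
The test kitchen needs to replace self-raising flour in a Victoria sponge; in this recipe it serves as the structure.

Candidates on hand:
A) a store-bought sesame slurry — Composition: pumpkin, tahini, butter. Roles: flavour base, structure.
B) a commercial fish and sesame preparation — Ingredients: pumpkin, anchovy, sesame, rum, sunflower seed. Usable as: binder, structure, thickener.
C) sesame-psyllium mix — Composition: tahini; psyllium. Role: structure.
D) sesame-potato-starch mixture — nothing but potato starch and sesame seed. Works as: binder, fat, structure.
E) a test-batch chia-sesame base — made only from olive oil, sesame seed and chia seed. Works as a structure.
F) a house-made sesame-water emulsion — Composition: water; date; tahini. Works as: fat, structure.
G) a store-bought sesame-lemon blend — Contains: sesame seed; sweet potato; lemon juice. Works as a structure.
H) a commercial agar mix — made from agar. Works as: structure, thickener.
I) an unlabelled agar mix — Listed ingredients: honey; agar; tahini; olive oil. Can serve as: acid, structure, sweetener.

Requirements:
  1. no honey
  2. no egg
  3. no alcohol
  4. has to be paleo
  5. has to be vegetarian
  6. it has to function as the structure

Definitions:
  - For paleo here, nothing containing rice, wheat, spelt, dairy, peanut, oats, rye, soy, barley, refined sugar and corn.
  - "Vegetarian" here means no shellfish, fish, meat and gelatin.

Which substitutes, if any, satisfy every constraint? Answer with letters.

C, D, E, F, G, H

A: has butter, so not paleo — no
B: has anchovy, so not vegetarian; has rum, so not alcohol-free — out
C: nothing on the exclusion list — keep
D: only sesame seed and potato starch; none excluded — valid
E: only sesame seed, olive oil, and chia seed; none excluded — valid
F: only tahini, water, and date; none excluded — OK
G: no honey, paleo — OK
H: no alcohol, no egg — keep
I: has honey, so not honey-free — out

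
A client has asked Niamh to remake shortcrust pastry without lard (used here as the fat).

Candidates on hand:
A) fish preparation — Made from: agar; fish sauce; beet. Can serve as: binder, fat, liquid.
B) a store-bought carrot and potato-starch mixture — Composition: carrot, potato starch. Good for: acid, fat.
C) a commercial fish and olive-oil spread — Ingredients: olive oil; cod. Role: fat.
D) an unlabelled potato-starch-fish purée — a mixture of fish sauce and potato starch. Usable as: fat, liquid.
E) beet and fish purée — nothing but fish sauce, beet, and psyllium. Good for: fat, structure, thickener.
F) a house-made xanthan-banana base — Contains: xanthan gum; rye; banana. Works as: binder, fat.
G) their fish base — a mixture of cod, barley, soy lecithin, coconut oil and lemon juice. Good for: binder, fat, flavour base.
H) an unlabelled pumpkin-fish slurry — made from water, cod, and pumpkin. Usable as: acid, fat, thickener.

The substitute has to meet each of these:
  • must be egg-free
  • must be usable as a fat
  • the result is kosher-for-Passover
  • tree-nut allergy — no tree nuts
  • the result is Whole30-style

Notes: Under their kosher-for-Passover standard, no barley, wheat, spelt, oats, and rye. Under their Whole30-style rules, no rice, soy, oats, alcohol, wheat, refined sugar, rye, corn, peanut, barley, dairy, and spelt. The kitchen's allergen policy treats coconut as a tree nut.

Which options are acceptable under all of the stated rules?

A, B, C, D, E, H

A: works as a fat, no egg, kosher-for-Passover — valid
B: works as a fat, no egg, Whole30-style — keep
C: works as a fat, kosher-for-Passover, tree-nut-free — OK
D: every rule checks out — valid
E: kosher-for-Passover, no egg — OK
F: has rye, so not kosher-for-Passover; has rye, so not Whole30-style — out
G: has barley, so not kosher-for-Passover; has barley, so not Whole30-style (and 1 more) — out
H: kosher-for-Passover, no egg — keep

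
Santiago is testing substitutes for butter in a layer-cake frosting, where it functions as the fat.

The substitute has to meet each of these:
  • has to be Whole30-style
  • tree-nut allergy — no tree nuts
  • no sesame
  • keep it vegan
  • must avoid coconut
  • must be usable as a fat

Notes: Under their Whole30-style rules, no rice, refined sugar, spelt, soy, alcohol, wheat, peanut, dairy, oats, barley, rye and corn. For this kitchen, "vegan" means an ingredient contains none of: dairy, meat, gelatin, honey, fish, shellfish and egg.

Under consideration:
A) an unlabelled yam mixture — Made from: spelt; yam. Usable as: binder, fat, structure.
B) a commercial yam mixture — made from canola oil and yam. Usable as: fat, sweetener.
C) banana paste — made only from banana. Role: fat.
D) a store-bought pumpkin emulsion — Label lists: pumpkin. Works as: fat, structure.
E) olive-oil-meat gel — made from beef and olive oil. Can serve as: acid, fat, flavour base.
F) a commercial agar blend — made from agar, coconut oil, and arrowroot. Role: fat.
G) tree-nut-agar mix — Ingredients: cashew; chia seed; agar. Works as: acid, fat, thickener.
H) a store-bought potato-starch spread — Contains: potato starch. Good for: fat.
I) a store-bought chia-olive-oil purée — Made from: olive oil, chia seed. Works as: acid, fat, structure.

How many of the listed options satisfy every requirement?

A: has spelt, so not Whole30-style — reject
B: works as a fat, no coconut, no tree nuts — keep
C: Whole30-style, no tree nuts — OK
D: only pumpkin; none excluded — OK
E: has beef, so not vegan — no
F: has coconut oil, so not coconut-free — out
G: has cashew, so not tree-nut-free — no
H: only potato starch; none excluded — keep
I: nothing on the exclusion list — OK

5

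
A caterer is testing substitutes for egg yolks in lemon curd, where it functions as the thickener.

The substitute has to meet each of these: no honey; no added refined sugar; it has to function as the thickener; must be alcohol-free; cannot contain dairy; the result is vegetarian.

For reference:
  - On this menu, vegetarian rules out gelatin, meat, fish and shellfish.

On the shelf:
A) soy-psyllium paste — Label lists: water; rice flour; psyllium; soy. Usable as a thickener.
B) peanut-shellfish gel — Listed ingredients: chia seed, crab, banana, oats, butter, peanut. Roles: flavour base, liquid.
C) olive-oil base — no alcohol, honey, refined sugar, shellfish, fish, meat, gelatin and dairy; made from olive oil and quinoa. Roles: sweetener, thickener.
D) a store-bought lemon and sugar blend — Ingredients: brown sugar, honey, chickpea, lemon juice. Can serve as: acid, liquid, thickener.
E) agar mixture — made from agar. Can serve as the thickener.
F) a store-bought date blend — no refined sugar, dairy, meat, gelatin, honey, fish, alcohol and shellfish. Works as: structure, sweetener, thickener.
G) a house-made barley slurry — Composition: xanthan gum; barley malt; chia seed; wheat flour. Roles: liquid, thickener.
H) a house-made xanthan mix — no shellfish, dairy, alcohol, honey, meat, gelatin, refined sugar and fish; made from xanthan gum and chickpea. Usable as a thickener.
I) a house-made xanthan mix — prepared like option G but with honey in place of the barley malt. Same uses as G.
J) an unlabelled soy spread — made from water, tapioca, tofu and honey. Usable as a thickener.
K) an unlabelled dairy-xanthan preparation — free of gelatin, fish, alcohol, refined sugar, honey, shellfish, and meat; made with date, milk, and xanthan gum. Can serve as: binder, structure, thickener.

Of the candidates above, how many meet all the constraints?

A: works as a thickener, vegetarian, no honey — valid
B: not usable as a thickener; has crab, so not vegetarian (and 1 more) — no
C: no refined sugar, no honey — keep
D: has brown sugar, so not no-added-sugar; has honey, so not honey-free — reject
E: every rule checks out — OK
F: nothing on the exclusion list — valid
G: works as a thickener, vegetarian, no alcohol — keep
H: works as a thickener, no refined sugar, no honey — valid
I: has honey, so not honey-free — no
J: has honey, so not honey-free — reject
K: has milk, so not dairy-free — no

6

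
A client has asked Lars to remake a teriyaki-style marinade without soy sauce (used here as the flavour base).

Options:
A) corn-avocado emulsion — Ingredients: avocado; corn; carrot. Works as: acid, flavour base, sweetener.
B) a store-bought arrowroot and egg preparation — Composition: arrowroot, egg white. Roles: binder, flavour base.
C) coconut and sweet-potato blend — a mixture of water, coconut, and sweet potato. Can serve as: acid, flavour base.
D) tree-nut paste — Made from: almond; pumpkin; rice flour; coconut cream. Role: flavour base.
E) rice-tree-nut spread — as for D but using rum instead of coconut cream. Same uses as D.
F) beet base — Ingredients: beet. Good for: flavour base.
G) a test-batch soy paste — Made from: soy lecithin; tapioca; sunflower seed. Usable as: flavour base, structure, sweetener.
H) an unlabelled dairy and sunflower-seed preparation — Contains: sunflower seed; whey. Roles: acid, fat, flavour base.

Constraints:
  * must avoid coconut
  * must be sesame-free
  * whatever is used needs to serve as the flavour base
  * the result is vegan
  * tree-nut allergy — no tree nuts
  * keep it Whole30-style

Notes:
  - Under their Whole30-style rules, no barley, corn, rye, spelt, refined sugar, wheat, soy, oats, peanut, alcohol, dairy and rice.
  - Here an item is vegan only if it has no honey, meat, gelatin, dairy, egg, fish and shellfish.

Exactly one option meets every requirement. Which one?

A: has corn, so not Whole30-style — out
B: has egg white, so not vegan — reject
C: has coconut, so not coconut-free — out
D: has rice flour, so not Whole30-style; has coconut cream, so not coconut-free (and 1 more) — reject
E: has rum, so not Whole30-style; has almond, so not tree-nut-free — out
F: only beet; none excluded — keep
G: has soy lecithin, so not Whole30-style — no
H: has whey, so not Whole30-style; has whey, so not vegan — reject

F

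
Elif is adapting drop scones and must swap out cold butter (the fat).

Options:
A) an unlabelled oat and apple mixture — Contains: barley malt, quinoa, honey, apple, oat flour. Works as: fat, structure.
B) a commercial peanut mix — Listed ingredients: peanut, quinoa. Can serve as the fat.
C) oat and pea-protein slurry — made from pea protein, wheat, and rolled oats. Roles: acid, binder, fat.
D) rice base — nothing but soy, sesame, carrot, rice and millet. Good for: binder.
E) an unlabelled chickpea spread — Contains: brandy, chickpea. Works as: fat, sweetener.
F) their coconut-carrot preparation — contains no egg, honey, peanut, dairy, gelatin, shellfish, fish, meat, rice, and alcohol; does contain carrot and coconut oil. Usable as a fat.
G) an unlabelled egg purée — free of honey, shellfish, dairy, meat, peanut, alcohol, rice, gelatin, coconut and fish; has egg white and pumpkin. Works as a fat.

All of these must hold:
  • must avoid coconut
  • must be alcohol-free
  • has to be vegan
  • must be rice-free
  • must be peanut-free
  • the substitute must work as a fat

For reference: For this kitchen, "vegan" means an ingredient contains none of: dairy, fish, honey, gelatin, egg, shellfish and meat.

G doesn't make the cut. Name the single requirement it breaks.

vegan

usable as a fat: satisfied
vegan: has egg white — fails
peanut-free: satisfied
rice-free: satisfied
alcohol-free: satisfied
coconut-free: satisfied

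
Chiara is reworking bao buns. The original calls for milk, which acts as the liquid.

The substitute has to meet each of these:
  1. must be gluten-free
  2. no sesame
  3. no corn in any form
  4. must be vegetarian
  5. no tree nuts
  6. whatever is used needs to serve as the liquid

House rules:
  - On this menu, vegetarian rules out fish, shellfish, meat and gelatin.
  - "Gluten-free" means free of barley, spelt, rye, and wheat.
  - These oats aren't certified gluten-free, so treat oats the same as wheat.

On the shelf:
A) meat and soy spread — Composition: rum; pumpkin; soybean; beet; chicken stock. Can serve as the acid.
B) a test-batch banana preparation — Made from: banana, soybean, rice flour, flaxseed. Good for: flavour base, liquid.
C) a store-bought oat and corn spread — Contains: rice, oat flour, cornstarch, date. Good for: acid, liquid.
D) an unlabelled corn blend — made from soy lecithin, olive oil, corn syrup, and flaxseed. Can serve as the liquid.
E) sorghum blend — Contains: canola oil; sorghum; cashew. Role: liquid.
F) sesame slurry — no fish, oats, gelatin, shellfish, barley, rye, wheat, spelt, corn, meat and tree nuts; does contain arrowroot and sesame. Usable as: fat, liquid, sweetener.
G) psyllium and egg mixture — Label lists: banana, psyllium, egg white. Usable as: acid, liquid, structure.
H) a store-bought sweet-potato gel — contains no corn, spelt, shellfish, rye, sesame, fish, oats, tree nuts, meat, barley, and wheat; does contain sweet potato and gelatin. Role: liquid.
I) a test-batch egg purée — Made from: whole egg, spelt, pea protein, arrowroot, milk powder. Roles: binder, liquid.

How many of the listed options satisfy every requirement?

2

A: not usable as a liquid; has chicken stock, so not vegetarian — reject
B: works as a liquid, no sesame, no tree nuts — valid
C: has oat flour, so not gluten-free; has cornstarch, so not corn-free — no
D: has corn syrup, so not corn-free — reject
E: has cashew, so not tree-nut-free — no
F: has sesame, so not sesame-free — reject
G: every rule checks out — valid
H: has gelatin, so not vegetarian — no
I: has spelt, so not gluten-free — out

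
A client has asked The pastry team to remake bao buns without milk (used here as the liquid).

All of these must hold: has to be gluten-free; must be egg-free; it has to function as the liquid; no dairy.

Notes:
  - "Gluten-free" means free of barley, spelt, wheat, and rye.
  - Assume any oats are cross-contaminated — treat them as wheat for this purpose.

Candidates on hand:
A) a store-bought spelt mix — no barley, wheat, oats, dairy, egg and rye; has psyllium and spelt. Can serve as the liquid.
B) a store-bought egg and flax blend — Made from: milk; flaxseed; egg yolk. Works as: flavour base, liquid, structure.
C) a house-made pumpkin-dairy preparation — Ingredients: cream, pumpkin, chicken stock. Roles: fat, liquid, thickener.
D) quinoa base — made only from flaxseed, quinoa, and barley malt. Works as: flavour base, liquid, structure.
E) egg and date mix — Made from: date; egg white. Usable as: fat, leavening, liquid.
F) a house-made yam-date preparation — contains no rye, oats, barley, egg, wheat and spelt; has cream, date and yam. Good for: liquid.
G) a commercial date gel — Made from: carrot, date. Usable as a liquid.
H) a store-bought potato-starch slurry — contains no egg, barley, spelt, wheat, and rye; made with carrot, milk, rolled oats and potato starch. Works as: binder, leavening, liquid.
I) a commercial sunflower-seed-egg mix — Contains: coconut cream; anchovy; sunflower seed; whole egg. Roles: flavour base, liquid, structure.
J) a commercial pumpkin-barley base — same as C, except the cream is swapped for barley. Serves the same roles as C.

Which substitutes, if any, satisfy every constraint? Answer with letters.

A: has spelt, so not gluten-free — out
B: has egg yolk, so not egg-free; has milk, so not dairy-free — no
C: has cream, so not dairy-free — reject
D: has barley malt, so not gluten-free — out
E: has egg white, so not egg-free — out
F: has cream, so not dairy-free — out
G: works as a liquid, gluten-free, no egg — OK
H: has rolled oats, so not gluten-free; has milk, so not dairy-free — out
I: has whole egg, so not egg-free — no
J: has barley, so not gluten-free — out

G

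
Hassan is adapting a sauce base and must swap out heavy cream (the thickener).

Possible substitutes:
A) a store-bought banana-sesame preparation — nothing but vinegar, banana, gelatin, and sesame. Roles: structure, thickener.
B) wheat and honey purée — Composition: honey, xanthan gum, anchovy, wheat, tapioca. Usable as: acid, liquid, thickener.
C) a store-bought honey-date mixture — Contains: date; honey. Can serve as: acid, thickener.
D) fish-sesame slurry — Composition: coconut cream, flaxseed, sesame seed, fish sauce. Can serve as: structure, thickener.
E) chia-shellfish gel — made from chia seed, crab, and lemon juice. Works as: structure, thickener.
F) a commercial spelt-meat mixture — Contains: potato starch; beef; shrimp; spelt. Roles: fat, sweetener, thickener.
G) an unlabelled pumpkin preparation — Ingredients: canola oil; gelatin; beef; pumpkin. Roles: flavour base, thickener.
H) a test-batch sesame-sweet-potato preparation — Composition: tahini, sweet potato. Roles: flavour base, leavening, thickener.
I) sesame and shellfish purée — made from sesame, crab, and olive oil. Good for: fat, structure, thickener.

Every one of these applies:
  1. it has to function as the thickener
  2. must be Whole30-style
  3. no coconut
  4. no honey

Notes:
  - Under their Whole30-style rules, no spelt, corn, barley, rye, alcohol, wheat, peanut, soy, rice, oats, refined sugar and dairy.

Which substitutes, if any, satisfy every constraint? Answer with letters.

A, E, G, H, I

A: gelatin and sesame etc. — none of it excluded — valid
B: has wheat, so not Whole30-style; has honey, so not honey-free — reject
C: has honey, so not honey-free — out
D: has coconut cream, so not coconut-free — no
E: all constraints satisfied — OK
F: has spelt, so not Whole30-style — no
G: works as a thickener, no honey, no coconut — valid
H: no honey, Whole30-style — valid
I: only sesame, crab and olive oil; none excluded — keep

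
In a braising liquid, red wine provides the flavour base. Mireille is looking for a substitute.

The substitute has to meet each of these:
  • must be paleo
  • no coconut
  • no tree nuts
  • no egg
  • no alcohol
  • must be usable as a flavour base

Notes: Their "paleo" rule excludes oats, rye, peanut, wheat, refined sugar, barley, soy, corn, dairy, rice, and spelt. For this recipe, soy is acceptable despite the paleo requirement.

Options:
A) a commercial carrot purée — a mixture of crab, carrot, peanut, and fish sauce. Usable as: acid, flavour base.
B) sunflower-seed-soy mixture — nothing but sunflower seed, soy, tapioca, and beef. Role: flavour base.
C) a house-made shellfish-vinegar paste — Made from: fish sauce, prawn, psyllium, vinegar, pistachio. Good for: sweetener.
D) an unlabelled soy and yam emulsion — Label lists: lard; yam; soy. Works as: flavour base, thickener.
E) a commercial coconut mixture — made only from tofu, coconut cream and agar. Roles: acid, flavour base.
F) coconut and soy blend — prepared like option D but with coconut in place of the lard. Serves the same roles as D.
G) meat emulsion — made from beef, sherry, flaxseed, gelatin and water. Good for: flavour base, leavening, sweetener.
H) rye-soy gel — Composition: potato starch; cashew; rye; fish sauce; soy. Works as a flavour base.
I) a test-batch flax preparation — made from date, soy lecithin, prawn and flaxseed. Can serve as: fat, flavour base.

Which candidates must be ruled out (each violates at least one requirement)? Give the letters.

A: has peanut, so not paleo — out
B: soy is permitted under the paleo carve-out; nothing else excluded — keep
C: not usable as a flavour base; has pistachio, so not tree-nut-free — out
D: soy is permitted under the paleo carve-out; nothing else excluded — valid
E: has coconut cream, so not coconut-free — no
F: has coconut, so not coconut-free — out
G: has sherry, so not alcohol-free — out
H: has rye, so not paleo; has cashew, so not tree-nut-free — out
I: soy is permitted under the paleo carve-out; nothing else excluded — OK

A, C, E, F, G, H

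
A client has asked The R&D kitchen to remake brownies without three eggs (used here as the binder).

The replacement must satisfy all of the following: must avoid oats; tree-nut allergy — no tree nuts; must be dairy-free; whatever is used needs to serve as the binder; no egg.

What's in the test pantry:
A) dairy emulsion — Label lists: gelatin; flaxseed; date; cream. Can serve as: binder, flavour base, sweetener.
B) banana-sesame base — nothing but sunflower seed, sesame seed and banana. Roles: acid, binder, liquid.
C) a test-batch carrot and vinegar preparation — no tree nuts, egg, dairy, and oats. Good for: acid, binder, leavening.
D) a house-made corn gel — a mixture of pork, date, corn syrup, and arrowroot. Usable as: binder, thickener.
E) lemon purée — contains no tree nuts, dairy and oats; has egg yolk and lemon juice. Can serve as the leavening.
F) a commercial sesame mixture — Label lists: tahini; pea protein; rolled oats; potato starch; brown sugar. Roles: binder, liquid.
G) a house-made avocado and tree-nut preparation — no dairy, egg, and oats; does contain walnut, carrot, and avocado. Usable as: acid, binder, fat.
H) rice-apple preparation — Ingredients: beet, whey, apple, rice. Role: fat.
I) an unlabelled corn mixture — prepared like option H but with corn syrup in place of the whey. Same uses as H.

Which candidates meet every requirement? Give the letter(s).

B, C, D

A: has cream, so not dairy-free — reject
B: no oats, no dairy — OK
C: works as a binder, no dairy, no egg — valid
D: nothing on the exclusion list — keep
E: not usable as a binder; has egg yolk, so not egg-free — out
F: has rolled oats, so not oat-free — reject
G: has walnut, so not tree-nut-free — reject
H: not usable as a binder; has whey, so not dairy-free — out
I: not usable as a binder — no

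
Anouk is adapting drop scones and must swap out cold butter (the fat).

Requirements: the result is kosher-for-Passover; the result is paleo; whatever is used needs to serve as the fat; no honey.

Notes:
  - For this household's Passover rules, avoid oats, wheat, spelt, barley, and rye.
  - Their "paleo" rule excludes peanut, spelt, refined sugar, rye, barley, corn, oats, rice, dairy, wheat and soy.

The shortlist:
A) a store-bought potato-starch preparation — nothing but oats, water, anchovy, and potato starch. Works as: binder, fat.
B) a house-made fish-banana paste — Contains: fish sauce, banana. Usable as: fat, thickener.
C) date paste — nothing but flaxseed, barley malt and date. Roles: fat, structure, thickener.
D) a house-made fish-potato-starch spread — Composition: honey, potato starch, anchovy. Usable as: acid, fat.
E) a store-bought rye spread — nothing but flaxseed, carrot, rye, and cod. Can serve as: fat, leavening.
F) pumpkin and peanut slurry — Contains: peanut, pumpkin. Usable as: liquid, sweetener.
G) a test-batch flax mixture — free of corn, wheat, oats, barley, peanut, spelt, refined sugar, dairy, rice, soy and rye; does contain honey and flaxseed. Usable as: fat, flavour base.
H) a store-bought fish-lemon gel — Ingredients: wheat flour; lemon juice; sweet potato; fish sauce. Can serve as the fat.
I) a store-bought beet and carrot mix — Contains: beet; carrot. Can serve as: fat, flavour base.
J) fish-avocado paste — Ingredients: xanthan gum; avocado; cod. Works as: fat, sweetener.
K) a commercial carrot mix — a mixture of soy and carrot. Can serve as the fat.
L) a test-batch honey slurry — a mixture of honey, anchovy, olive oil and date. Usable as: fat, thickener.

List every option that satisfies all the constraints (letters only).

A: has oats, so not kosher-for-Passover; has oats, so not paleo — no
B: only fish sauce and banana; none excluded — keep
C: has barley malt, so not kosher-for-Passover; has barley malt, so not paleo — out
D: has honey, so not honey-free — no
E: has rye, so not kosher-for-Passover; has rye, so not paleo — out
F: not usable as a fat; has peanut, so not paleo — no
G: has honey, so not honey-free — out
H: has wheat flour, so not kosher-for-Passover; has wheat flour, so not paleo — out
I: nothing on the exclusion list — OK
J: works as a fat, no honey, kosher-for-Passover — valid
K: has soy, so not paleo — reject
L: has honey, so not honey-free — reject

B, I, J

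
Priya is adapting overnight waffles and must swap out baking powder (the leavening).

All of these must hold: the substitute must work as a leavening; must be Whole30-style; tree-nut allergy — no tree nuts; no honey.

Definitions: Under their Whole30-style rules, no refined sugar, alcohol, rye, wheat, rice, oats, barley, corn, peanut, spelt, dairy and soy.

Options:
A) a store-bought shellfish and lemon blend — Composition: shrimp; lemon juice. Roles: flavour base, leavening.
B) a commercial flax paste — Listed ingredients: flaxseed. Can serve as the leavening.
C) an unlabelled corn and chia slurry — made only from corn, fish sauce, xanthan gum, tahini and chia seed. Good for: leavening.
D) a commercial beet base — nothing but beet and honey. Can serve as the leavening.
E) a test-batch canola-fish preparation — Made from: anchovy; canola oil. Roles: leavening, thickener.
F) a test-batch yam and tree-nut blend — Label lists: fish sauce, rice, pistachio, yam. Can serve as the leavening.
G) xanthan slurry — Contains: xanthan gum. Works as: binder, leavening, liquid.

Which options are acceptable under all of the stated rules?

A, B, E, G

A: no tree nuts, no honey — valid
B: only flaxseed; none excluded — keep
C: has corn, so not Whole30-style — no
D: has honey, so not honey-free — reject
E: all constraints satisfied — OK
F: has rice, so not Whole30-style; has pistachio, so not tree-nut-free — out
G: all constraints satisfied — OK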